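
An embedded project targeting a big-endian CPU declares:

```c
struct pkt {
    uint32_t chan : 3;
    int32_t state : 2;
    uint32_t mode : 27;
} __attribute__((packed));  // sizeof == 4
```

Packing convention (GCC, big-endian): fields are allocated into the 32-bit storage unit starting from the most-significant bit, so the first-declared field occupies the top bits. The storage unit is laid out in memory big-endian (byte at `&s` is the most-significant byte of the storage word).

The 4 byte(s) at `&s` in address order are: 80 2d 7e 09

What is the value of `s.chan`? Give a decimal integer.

[0]=0x80 [1]=0x2d [2]=0x7e [3]=0x09 (big-endian) → word 0x802d7e09
chan:3 @ bit 29 → (0x802d7e09>>29)&0x7 = 0x4  ←
state:2 @ bit 27 → (0x802d7e09>>27)&0x3 = 0x0
mode:27 @ bit 0 → (0x802d7e09>>0)&0x7ffffff = 0x2d7e09

4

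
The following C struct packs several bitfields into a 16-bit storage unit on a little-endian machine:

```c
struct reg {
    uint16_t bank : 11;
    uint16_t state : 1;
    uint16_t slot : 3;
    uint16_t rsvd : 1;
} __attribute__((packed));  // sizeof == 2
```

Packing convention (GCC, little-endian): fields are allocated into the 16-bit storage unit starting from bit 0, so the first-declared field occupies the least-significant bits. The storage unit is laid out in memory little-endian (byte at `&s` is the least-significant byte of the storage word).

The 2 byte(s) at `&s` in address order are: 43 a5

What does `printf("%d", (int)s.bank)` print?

1347

[0]=0x43 [1]=0xa5 (little-endian) → word 0xa543
bank [0+:11] = (word>>0) & 0x7ff = 1347  ←
state [11+:1] = (word>>11) & 0x1 = 0
slot [12+:3] = (word>>12) & 0x7 = 2
rsvd [15+:1] = (word>>15) & 0x1 = 1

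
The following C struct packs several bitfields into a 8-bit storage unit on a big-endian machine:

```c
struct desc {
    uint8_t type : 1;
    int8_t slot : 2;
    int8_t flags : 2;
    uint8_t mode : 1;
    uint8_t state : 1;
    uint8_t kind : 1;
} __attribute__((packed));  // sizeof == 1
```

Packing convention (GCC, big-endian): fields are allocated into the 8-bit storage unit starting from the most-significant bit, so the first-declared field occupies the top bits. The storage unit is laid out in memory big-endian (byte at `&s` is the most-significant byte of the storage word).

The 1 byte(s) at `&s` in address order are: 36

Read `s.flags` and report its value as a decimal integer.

[0]=0x36 (big-endian) → word 0x36
type:1 @ bit 7 → (0x36>>7)&0x1 = 0x0
slot:2 @ bit 5 → (0x36>>5)&0x3 = 0x1
flags:2 @ bit 3 → (0x36>>3)&0x3 = 0x2  ←
mode:1 @ bit 2 → (0x36>>2)&0x1 = 0x1
state:1 @ bit 1 → (0x36>>1)&0x1 = 0x1
kind:1 @ bit 0 → (0x36>>0)&0x1 = 0x0
flags signed 2b, MSB=1: 2 - 4 = -2

-2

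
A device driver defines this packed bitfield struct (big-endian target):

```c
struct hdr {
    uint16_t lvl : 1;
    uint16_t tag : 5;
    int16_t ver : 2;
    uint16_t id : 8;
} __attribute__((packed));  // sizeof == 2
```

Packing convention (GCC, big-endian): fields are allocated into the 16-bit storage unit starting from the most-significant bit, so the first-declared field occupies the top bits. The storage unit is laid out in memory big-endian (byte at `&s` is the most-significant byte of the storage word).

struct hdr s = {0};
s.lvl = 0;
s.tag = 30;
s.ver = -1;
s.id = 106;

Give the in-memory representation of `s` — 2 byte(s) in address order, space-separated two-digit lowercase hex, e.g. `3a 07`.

7b 6a

[15+:1] lvl=0 & 0x1 = 0x0; word=0x0000
[10+:5] tag=30 & 0x1f = 0x1e; word=0x7800
[8+:2] ver=-1 & 0x3 = 0x3; word=0x7b00
[0+:8] id=106 & 0xff = 0x6a; word=0x7b6a
word = 0x7b6a → big-endian bytes:
  [0]=0x7b  [1]=0x6a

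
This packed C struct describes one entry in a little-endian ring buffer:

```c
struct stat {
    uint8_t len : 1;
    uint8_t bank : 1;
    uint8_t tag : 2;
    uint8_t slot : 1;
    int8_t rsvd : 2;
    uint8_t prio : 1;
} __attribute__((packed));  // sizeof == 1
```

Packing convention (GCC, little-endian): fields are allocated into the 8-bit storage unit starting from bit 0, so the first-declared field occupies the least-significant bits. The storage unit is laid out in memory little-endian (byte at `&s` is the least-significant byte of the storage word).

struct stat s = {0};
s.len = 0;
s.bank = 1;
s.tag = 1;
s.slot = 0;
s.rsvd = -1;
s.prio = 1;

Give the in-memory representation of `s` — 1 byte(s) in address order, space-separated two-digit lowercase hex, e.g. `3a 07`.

len:1 = 0 → 0x0 << 0 → word 0x00
bank:1 = 1 → 0x1 << 1 → word 0x02
tag:2 = 1 → 0x1 << 2 → word 0x06
slot:1 = 0 → 0x0 << 4 → word 0x06
rsvd:2 = -1 → 0x3 << 5 → word 0x66
prio:1 = 1 → 0x1 << 7 → word 0xe6
word = 0xe6 → little-endian bytes:
  [0]=0xe6

e6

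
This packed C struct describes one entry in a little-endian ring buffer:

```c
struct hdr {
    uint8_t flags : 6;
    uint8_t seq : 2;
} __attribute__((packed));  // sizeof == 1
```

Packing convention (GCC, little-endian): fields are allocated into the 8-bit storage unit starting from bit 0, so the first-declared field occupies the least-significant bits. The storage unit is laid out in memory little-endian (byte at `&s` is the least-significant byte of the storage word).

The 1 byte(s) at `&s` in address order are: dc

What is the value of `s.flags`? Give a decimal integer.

[0]=0xdc (little-endian) → word 0xdc
flags [0+:6] = (word>>0) & 0x3f = 28  ←
seq [6+:2] = (word>>6) & 0x3 = 3

28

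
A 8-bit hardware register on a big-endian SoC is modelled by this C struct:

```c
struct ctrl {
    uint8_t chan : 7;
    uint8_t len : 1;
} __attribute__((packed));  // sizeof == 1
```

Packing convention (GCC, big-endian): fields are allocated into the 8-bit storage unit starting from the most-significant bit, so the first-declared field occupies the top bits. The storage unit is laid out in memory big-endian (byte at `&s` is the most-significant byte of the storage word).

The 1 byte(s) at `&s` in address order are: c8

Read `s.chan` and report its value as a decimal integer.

[0]=0xc8 (big-endian) → word 0xc8
chan [1+:7] = (word>>1) & 0x7f = 100  ←
len [0+:1] = (word>>0) & 0x1 = 0

100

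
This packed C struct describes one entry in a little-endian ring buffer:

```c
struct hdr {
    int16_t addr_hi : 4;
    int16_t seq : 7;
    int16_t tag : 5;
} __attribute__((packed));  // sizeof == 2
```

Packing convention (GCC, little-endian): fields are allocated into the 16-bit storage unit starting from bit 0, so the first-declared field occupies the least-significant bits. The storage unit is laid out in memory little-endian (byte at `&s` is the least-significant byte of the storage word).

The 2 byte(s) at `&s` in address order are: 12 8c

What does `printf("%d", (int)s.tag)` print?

[0]=0x12 [1]=0x8c (little-endian) → word 0x8c12
addr_hi:4 @ bit 0 → (0x8c12>>0)&0xf = 0x2
seq:7 @ bit 4 → (0x8c12>>4)&0x7f = 0x41
tag:5 @ bit 11 → (0x8c12>>11)&0x1f = 0x11  ←
tag signed 5b, MSB=1: 17 - 32 = -15

-15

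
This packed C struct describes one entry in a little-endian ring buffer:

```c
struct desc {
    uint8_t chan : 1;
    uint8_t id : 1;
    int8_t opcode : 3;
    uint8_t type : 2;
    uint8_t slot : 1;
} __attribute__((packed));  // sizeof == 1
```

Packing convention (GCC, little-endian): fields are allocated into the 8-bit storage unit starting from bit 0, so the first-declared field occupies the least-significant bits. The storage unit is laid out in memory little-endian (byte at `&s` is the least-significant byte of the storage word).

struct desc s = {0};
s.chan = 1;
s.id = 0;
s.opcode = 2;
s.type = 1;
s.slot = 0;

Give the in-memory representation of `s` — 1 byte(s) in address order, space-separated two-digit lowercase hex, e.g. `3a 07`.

chan:1 = 1 → 0x1 << 0 → word 0x01
id:1 = 0 → 0x0 << 1 → word 0x01
opcode:3 = 2 → 0x2 << 2 → word 0x09
type:2 = 1 → 0x1 << 5 → word 0x29
slot:1 = 0 → 0x0 << 7 → word 0x29
word = 0x29 → little-endian bytes:
  [0]=0x29

29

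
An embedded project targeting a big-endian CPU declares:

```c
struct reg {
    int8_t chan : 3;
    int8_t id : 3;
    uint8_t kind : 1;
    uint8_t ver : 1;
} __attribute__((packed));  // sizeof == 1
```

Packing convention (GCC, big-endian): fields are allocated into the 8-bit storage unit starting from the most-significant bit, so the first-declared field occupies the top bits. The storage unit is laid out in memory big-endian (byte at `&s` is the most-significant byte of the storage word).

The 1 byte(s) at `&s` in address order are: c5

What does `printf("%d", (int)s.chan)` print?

[0]=0xc5 (big-endian) → word 0xc5
chan:3 @ bit 5 → (0xc5>>5)&0x7 = 0x6  ←
id:3 @ bit 2 → (0xc5>>2)&0x7 = 0x1
kind:1 @ bit 1 → (0xc5>>1)&0x1 = 0x0
ver:1 @ bit 0 → (0xc5>>0)&0x1 = 0x1
chan signed 3b, MSB=1: 6 - 8 = -2

-2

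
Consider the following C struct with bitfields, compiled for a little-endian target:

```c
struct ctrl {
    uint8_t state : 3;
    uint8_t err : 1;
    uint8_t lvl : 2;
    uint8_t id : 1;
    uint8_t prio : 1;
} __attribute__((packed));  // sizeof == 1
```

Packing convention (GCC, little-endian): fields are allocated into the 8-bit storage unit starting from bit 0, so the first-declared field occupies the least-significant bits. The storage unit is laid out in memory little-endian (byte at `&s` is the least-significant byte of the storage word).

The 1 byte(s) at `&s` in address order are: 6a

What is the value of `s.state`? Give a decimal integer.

[0]=0x6a (little-endian) → word 0x6a
state:3 @ bit 0 → (0x6a>>0)&0x7 = 0x2  ←
err:1 @ bit 3 → (0x6a>>3)&0x1 = 0x1
lvl:2 @ bit 4 → (0x6a>>4)&0x3 = 0x2
id:1 @ bit 6 → (0x6a>>6)&0x1 = 0x1
prio:1 @ bit 7 → (0x6a>>7)&0x1 = 0x0

2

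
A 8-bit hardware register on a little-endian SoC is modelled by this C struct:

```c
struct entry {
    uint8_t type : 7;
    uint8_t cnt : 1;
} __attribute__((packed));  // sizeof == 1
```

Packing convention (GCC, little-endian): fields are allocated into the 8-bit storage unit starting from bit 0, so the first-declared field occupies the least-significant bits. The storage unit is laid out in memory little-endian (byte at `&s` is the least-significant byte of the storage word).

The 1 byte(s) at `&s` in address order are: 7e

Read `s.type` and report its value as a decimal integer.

126

[0]=0x7e (little-endian) → word 0x7e
type [0+:7] = (word>>0) & 0x7f = 126  ←
cnt [7+:1] = (word>>7) & 0x1 = 0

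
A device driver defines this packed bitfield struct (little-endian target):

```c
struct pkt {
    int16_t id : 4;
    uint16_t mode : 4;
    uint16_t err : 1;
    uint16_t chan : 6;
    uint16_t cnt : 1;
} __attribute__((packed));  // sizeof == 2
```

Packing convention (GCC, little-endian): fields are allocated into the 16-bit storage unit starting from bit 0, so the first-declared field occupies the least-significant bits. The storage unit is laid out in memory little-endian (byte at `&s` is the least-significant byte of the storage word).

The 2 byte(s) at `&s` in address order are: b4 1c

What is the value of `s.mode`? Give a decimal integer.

[0]=0xb4 [1]=0x1c (little-endian) → word 0x1cb4
id:4 @ bit 0 → (0x1cb4>>0)&0xf = 0x4
mode:4 @ bit 4 → (0x1cb4>>4)&0xf = 0xb  ←
err:1 @ bit 8 → (0x1cb4>>8)&0x1 = 0x0
chan:6 @ bit 9 → (0x1cb4>>9)&0x3f = 0xe
cnt:1 @ bit 15 → (0x1cb4>>15)&0x1 = 0x0

11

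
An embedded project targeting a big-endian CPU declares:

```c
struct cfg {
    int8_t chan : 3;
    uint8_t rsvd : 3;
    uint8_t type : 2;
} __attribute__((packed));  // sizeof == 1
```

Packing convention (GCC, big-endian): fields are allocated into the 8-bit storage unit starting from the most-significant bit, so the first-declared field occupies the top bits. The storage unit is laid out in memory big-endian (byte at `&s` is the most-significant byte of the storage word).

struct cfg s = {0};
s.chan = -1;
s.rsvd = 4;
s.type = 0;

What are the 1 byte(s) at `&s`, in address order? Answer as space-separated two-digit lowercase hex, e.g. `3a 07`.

chan (3b) val=-1 bits=0x7 at bit 5: 0xe0
rsvd (3b) val=4 bits=0x4 at bit 2: 0xf0
type (2b) val=0 bits=0x0 at bit 0: 0xf0
word = 0xf0 → big-endian bytes:
  [0]=0xf0

f0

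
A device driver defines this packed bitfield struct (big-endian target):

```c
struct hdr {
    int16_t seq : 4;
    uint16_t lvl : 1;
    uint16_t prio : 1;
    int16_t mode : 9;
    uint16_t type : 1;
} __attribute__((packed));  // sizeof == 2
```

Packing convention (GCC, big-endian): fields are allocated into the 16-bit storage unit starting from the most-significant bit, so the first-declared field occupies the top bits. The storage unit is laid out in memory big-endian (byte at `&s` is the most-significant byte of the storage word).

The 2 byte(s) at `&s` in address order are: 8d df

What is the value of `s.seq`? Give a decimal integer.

[0]=0x8d [1]=0xdf (big-endian) → word 0x8ddf
seq [12+:4] = (word>>12) & 0xf = 8  ←
lvl [11+:1] = (word>>11) & 0x1 = 1
prio [10+:1] = (word>>10) & 0x1 = 1
mode [1+:9] = (word>>1) & 0x1ff = 239
type [0+:1] = (word>>0) & 0x1 = 1
seq signed 4b, MSB=1: 8 - 16 = -8

-8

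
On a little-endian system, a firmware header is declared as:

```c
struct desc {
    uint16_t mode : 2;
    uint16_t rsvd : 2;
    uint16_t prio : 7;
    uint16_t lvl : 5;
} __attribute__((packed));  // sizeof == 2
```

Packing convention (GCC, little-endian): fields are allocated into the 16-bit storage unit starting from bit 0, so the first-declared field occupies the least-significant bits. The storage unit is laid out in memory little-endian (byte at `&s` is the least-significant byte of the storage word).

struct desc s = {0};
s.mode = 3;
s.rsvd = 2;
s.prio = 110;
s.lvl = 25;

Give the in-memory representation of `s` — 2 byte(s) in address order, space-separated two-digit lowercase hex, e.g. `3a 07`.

mode (2b) val=3 bits=0x3 at bit 0: 0x0003
rsvd (2b) val=2 bits=0x2 at bit 2: 0x000b
prio (7b) val=110 bits=0x6e at bit 4: 0x06eb
lvl (5b) val=25 bits=0x19 at bit 11: 0xceeb
word = 0xceeb → little-endian bytes:
  [0]=0xeb  [1]=0xce

eb ce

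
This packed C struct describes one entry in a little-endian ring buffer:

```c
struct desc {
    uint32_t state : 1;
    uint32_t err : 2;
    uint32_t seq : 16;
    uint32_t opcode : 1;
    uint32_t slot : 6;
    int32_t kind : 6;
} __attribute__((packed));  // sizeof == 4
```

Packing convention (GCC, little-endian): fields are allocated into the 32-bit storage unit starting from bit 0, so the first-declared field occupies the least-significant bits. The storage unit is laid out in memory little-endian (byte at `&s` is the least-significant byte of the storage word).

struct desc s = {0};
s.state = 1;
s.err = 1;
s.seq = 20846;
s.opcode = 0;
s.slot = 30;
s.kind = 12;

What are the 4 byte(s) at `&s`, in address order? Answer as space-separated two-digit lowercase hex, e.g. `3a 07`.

state:1 = 1 → 0x1 << 0 → word 0x00000001
err:2 = 1 → 0x1 << 1 → word 0x00000003
seq:16 = 20846 → 0x516e << 3 → word 0x00028b73
opcode:1 = 0 → 0x0 << 19 → word 0x00028b73
slot:6 = 30 → 0x1e << 20 → word 0x01e28b73
kind:6 = 12 → 0xc << 26 → word 0x31e28b73
word = 0x31e28b73 → little-endian bytes:
  [0]=0x73  [1]=0x8b  [2]=0xe2  [3]=0x31

73 8b e2 31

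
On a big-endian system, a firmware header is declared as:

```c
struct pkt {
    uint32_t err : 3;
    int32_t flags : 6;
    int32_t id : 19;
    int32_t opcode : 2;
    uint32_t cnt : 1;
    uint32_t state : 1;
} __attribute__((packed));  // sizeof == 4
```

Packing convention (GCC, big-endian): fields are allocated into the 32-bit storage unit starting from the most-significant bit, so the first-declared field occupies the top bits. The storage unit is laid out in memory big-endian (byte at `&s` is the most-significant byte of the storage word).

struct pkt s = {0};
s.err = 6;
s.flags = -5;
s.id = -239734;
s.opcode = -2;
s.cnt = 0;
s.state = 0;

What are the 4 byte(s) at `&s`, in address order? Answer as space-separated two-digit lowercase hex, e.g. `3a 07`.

dd c5 78 a8

err (3b) val=6 bits=0x6 at bit 29: 0xc0000000
flags (6b) val=-5 bits=0x3b at bit 23: 0xdd800000
id (19b) val=-239734 bits=0x4578a at bit 4: 0xddc578a0
opcode (2b) val=-2 bits=0x2 at bit 2: 0xddc578a8
cnt (1b) val=0 bits=0x0 at bit 1: 0xddc578a8
state (1b) val=0 bits=0x0 at bit 0: 0xddc578a8
word = 0xddc578a8 → big-endian bytes:
  [0]=0xdd  [1]=0xc5  [2]=0x78  [3]=0xa8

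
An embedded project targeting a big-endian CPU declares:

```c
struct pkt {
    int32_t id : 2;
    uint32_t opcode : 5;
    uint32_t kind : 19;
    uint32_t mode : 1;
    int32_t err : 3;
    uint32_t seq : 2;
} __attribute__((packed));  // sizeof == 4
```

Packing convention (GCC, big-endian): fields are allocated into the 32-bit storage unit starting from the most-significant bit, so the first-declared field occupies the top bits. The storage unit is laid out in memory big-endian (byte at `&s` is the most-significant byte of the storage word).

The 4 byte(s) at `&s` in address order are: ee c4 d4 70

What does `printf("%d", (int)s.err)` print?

-4

[0]=0xee [1]=0xc4 [2]=0xd4 [3]=0x70 (big-endian) → word 0xeec4d470
id [30+:2] = (word>>30) & 0x3 = 3
opcode [25+:5] = (word>>25) & 0x1f = 23
kind [6+:19] = (word>>6) & 0x7ffff = 201553
mode [5+:1] = (word>>5) & 0x1 = 1
err [2+:3] = (word>>2) & 0x7 = 4  ←
seq [0+:2] = (word>>0) & 0x3 = 0
err signed 3b, MSB=1: 4 - 8 = -4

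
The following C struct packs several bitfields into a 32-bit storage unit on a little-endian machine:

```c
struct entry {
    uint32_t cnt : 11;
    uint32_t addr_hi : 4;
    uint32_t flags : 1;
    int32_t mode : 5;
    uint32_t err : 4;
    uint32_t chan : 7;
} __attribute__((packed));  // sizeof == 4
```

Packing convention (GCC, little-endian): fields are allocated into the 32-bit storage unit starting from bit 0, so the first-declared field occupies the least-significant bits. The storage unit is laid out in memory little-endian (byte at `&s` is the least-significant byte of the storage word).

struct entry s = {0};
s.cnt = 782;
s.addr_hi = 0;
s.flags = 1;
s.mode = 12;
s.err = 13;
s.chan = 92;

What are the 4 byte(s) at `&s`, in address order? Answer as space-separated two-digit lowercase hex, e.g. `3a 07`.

0e 83 ac b9

cnt (11b) val=782 bits=0x30e at bit 0: 0x0000030e
addr_hi (4b) val=0 bits=0x0 at bit 11: 0x0000030e
flags (1b) val=1 bits=0x1 at bit 15: 0x0000830e
mode (5b) val=12 bits=0xc at bit 16: 0x000c830e
err (4b) val=13 bits=0xd at bit 21: 0x01ac830e
chan (7b) val=92 bits=0x5c at bit 25: 0xb9ac830e
word = 0xb9ac830e → little-endian bytes:
  [0]=0x0e  [1]=0x83  [2]=0xac  [3]=0xb9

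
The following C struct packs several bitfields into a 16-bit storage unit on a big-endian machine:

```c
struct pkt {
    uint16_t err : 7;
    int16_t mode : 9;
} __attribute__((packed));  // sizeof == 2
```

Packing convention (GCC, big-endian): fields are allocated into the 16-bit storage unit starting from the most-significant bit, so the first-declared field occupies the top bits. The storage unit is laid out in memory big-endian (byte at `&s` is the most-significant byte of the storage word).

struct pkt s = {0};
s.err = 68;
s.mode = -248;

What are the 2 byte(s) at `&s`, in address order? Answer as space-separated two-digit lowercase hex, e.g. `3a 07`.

err (7b) val=68 bits=0x44 at bit 9: 0x8800
mode (9b) val=-248 bits=0x108 at bit 0: 0x8908
word = 0x8908 → big-endian bytes:
  [0]=0x89  [1]=0x08

89 08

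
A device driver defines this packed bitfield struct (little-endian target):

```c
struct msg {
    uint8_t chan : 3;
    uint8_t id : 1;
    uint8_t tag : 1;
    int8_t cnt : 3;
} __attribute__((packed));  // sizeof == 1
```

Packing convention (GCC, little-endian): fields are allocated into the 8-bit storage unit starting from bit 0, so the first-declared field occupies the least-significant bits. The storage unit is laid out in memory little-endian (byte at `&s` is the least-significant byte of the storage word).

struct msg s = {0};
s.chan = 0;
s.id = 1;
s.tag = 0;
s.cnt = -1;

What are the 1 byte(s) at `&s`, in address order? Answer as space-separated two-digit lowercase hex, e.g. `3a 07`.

e8

chan (3b) val=0 bits=0x0 at bit 0: 0x00
id (1b) val=1 bits=0x1 at bit 3: 0x08
tag (1b) val=0 bits=0x0 at bit 4: 0x08
cnt (3b) val=-1 bits=0x7 at bit 5: 0xe8
word = 0xe8 → little-endian bytes:
  [0]=0xe8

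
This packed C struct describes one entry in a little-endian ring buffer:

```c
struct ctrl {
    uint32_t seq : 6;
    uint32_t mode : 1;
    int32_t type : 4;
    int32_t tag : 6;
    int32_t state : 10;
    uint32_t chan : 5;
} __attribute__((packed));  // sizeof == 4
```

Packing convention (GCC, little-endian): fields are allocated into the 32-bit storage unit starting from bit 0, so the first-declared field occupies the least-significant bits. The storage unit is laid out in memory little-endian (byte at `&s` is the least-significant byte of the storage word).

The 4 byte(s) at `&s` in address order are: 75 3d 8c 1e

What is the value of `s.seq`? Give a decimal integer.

53

[0]=0x75 [1]=0x3d [2]=0x8c [3]=0x1e (little-endian) → word 0x1e8c3d75
seq:6 @ bit 0 → (0x1e8c3d75>>0)&0x3f = 0x35  ←
mode:1 @ bit 6 → (0x1e8c3d75>>6)&0x1 = 0x1
type:4 @ bit 7 → (0x1e8c3d75>>7)&0xf = 0xa
tag:6 @ bit 11 → (0x1e8c3d75>>11)&0x3f = 0x7
state:10 @ bit 17 → (0x1e8c3d75>>17)&0x3ff = 0x346
chan:5 @ bit 27 → (0x1e8c3d75>>27)&0x1f = 0x3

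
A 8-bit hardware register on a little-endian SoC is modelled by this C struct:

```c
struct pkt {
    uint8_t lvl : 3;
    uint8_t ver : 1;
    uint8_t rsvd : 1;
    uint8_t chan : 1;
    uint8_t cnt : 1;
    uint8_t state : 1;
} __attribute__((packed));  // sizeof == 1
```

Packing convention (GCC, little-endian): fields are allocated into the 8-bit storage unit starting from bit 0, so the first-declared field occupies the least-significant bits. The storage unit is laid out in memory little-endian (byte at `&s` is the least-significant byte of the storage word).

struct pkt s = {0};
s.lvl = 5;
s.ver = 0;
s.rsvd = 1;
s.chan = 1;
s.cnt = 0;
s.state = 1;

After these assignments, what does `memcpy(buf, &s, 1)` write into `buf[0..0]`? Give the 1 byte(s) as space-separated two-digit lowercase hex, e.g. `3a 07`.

b5

[0+:3] lvl=5 & 0x7 = 0x5; word=0x05
[3+:1] ver=0 & 0x1 = 0x0; word=0x05
[4+:1] rsvd=1 & 0x1 = 0x1; word=0x15
[5+:1] chan=1 & 0x1 = 0x1; word=0x35
[6+:1] cnt=0 & 0x1 = 0x0; word=0x35
[7+:1] state=1 & 0x1 = 0x1; word=0xb5
word = 0xb5 → little-endian bytes:
  [0]=0xb5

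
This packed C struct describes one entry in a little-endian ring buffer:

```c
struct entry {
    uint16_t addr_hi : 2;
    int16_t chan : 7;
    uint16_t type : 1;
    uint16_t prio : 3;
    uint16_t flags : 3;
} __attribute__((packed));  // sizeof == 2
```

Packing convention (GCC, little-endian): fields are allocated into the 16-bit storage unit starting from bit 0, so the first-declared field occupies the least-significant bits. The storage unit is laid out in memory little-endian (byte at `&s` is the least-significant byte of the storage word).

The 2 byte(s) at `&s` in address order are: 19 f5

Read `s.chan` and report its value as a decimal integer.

[0]=0x19 [1]=0xf5 (little-endian) → word 0xf519
addr_hi [0+:2] = (word>>0) & 0x3 = 1
chan [2+:7] = (word>>2) & 0x7f = 70  ←
type [9+:1] = (word>>9) & 0x1 = 0
prio [10+:3] = (word>>10) & 0x7 = 5
flags [13+:3] = (word>>13) & 0x7 = 7
chan signed 7b, MSB=1: 70 - 128 = -58

-58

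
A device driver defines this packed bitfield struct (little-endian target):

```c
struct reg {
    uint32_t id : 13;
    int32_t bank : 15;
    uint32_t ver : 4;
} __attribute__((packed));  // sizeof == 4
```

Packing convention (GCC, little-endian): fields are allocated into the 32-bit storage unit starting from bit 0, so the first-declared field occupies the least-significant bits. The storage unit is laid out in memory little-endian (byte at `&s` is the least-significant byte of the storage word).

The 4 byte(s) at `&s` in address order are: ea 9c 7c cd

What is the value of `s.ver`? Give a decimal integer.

12

[0]=0xea [1]=0x9c [2]=0x7c [3]=0xcd (little-endian) → word 0xcd7c9cea
id:13 @ bit 0 → (0xcd7c9cea>>0)&0x1fff = 0x1cea
bank:15 @ bit 13 → (0xcd7c9cea>>13)&0x7fff = 0x6be4
ver:4 @ bit 28 → (0xcd7c9cea>>28)&0xf = 0xc  ←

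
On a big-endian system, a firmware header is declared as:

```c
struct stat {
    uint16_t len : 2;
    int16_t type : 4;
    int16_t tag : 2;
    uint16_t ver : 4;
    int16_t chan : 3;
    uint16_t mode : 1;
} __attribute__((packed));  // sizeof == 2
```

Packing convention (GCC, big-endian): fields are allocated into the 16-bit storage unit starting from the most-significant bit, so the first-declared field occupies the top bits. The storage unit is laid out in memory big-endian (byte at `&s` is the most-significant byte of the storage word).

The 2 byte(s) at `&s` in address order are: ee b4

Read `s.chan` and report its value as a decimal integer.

2

[0]=0xee [1]=0xb4 (big-endian) → word 0xeeb4
len [14+:2] = (word>>14) & 0x3 = 3
type [10+:4] = (word>>10) & 0xf = 11
tag [8+:2] = (word>>8) & 0x3 = 2
ver [4+:4] = (word>>4) & 0xf = 11
chan [1+:3] = (word>>1) & 0x7 = 2  ←
mode [0+:1] = (word>>0) & 0x1 = 0
chan signed 3b, MSB=0: value = 2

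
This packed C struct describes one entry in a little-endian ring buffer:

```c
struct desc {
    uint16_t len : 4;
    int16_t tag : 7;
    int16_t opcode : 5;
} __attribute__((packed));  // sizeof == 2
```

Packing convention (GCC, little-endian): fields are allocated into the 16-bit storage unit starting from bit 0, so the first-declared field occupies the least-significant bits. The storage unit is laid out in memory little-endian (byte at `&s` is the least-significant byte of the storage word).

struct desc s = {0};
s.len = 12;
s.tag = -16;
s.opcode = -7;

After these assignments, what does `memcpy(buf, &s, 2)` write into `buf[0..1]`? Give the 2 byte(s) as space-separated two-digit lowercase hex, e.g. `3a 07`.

[0+:4] len=12 & 0xf = 0xc; word=0x000c
[4+:7] tag=-16 & 0x7f = 0x70; word=0x070c
[11+:5] opcode=-7 & 0x1f = 0x19; word=0xcf0c
word = 0xcf0c → little-endian bytes:
  [0]=0x0c  [1]=0xcf

0c cf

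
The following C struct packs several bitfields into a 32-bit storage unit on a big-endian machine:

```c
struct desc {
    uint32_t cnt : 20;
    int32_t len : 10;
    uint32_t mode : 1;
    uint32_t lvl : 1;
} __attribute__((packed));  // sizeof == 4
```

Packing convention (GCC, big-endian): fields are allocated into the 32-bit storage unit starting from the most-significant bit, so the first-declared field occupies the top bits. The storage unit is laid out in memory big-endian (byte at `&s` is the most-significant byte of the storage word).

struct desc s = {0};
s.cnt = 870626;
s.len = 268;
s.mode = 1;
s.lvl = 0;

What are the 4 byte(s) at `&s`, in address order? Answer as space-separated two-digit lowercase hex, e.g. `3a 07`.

d4 8e 24 32

cnt:20 = 870626 → 0xd48e2 << 12 → word 0xd48e2000
len:10 = 268 → 0x10c << 2 → word 0xd48e2430
mode:1 = 1 → 0x1 << 1 → word 0xd48e2432
lvl:1 = 0 → 0x0 << 0 → word 0xd48e2432
word = 0xd48e2432 → big-endian bytes:
  [0]=0xd4  [1]=0x8e  [2]=0x24  [3]=0x32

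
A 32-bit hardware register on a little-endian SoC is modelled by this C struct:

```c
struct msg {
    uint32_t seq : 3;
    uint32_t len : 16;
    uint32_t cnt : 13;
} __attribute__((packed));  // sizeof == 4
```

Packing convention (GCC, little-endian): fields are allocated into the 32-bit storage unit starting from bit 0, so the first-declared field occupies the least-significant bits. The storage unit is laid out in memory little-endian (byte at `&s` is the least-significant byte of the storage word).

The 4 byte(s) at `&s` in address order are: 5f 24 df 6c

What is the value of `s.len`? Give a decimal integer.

[0]=0x5f [1]=0x24 [2]=0xdf [3]=0x6c (little-endian) → word 0x6cdf245f
seq:3 @ bit 0 → (0x6cdf245f>>0)&0x7 = 0x7
len:16 @ bit 3 → (0x6cdf245f>>3)&0xffff = 0xe48b  ←
cnt:13 @ bit 19 → (0x6cdf245f>>19)&0x1fff = 0xd9b

58507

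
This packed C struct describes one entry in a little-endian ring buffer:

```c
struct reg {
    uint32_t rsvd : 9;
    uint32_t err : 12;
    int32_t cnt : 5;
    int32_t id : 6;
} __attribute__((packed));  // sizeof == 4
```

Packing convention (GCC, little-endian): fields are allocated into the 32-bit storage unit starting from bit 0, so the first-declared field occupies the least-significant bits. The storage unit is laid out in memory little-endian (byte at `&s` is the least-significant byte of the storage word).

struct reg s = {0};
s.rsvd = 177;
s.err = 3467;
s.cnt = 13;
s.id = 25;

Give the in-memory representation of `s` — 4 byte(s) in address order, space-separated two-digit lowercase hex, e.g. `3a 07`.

b1 16 bb 65

rsvd:9 = 177 → 0xb1 << 0 → word 0x000000b1
err:12 = 3467 → 0xd8b << 9 → word 0x001b16b1
cnt:5 = 13 → 0xd << 21 → word 0x01bb16b1
id:6 = 25 → 0x19 << 26 → word 0x65bb16b1
word = 0x65bb16b1 → little-endian bytes:
  [0]=0xb1  [1]=0x16  [2]=0xbb  [3]=0x65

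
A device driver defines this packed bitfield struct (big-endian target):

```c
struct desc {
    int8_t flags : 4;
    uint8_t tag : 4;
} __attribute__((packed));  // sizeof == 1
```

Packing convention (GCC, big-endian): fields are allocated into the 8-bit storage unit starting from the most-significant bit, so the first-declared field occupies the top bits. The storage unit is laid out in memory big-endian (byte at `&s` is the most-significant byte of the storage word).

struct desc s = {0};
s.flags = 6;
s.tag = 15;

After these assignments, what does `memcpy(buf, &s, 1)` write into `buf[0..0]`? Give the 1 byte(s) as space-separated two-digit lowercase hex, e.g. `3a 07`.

6f

flags (4b) val=6 bits=0x6 at bit 4: 0x60
tag (4b) val=15 bits=0xf at bit 0: 0x6f
word = 0x6f → big-endian bytes:
  [0]=0x6f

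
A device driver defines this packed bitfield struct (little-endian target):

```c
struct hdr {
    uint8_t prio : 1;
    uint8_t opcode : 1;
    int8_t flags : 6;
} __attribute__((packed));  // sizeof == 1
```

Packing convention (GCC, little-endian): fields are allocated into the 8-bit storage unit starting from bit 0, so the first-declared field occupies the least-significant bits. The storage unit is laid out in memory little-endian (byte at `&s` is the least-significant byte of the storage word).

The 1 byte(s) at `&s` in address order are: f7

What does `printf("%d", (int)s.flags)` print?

-3

[0]=0xf7 (little-endian) → word 0xf7
prio [0+:1] = (word>>0) & 0x1 = 1
opcode [1+:1] = (word>>1) & 0x1 = 1
flags [2+:6] = (word>>2) & 0x3f = 61  ←
flags signed 6b, MSB=1: 61 - 64 = -3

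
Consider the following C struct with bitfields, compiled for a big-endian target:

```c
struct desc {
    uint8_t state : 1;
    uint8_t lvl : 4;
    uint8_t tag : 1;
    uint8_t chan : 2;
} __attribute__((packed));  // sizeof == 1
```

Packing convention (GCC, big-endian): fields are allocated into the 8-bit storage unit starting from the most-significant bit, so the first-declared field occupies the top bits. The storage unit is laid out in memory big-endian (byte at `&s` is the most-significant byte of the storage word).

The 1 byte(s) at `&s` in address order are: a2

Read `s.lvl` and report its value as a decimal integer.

[0]=0xa2 (big-endian) → word 0xa2
state [7+:1] = (word>>7) & 0x1 = 1
lvl [3+:4] = (word>>3) & 0xf = 4  ←
tag [2+:1] = (word>>2) & 0x1 = 0
chan [0+:2] = (word>>0) & 0x3 = 2

4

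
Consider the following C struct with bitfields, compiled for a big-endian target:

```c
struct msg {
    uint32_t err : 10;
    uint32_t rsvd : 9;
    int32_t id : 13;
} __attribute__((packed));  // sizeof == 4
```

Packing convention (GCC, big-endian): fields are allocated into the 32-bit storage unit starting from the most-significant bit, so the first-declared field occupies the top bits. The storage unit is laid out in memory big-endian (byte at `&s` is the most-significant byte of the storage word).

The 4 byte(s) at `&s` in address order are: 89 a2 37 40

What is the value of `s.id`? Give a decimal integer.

-2240

[0]=0x89 [1]=0xa2 [2]=0x37 [3]=0x40 (big-endian) → word 0x89a23740
err [22+:10] = (word>>22) & 0x3ff = 550
rsvd [13+:9] = (word>>13) & 0x1ff = 273
id [0+:13] = (word>>0) & 0x1fff = 5952  ←
id signed 13b, MSB=1: 5952 - 8192 = -2240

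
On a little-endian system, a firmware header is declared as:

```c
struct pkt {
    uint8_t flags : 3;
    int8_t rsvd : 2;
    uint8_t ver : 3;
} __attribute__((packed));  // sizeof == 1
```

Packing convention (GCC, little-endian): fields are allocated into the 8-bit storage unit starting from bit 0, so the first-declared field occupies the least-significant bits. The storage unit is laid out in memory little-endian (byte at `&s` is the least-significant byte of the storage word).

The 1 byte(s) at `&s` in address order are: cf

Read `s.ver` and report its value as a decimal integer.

[0]=0xcf (little-endian) → word 0xcf
flags [0+:3] = (word>>0) & 0x7 = 7
rsvd [3+:2] = (word>>3) & 0x3 = 1
ver [5+:3] = (word>>5) & 0x7 = 6  ←

6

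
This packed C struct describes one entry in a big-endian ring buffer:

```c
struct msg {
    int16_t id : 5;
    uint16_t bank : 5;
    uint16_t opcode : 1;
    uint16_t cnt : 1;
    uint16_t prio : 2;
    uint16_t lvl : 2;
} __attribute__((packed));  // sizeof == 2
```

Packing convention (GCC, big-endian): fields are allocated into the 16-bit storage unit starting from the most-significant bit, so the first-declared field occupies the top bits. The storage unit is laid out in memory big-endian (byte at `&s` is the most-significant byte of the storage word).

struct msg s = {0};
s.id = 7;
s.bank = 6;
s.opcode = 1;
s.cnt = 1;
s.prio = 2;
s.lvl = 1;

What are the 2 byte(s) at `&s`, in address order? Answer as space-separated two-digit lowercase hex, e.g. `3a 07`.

id (5b) val=7 bits=0x7 at bit 11: 0x3800
bank (5b) val=6 bits=0x6 at bit 6: 0x3980
opcode (1b) val=1 bits=0x1 at bit 5: 0x39a0
cnt (1b) val=1 bits=0x1 at bit 4: 0x39b0
prio (2b) val=2 bits=0x2 at bit 2: 0x39b8
lvl (2b) val=1 bits=0x1 at bit 0: 0x39b9
word = 0x39b9 → big-endian bytes:
  [0]=0x39  [1]=0xb9

39 b9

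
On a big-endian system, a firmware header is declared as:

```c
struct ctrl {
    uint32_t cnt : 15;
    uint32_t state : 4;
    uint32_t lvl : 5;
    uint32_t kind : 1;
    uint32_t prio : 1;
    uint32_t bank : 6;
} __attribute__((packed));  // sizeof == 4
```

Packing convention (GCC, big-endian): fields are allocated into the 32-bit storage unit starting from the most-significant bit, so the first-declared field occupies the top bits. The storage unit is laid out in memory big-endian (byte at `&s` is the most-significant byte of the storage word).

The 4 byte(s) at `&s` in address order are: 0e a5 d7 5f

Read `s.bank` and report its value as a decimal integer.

31

[0]=0x0e [1]=0xa5 [2]=0xd7 [3]=0x5f (big-endian) → word 0x0ea5d75f
cnt:15 @ bit 17 → (0x0ea5d75f>>17)&0x7fff = 0x752
state:4 @ bit 13 → (0x0ea5d75f>>13)&0xf = 0xe
lvl:5 @ bit 8 → (0x0ea5d75f>>8)&0x1f = 0x17
kind:1 @ bit 7 → (0x0ea5d75f>>7)&0x1 = 0x0
prio:1 @ bit 6 → (0x0ea5d75f>>6)&0x1 = 0x1
bank:6 @ bit 0 → (0x0ea5d75f>>0)&0x3f = 0x1f  ←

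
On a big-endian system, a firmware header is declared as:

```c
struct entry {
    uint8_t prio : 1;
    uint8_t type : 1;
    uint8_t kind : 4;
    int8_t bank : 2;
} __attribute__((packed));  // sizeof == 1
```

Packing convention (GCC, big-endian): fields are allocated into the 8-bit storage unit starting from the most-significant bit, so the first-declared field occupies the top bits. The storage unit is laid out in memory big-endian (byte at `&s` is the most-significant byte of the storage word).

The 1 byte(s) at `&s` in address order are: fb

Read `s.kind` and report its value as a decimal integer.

[0]=0xfb (big-endian) → word 0xfb
prio [7+:1] = (word>>7) & 0x1 = 1
type [6+:1] = (word>>6) & 0x1 = 1
kind [2+:4] = (word>>2) & 0xf = 14  ←
bank [0+:2] = (word>>0) & 0x3 = 3

14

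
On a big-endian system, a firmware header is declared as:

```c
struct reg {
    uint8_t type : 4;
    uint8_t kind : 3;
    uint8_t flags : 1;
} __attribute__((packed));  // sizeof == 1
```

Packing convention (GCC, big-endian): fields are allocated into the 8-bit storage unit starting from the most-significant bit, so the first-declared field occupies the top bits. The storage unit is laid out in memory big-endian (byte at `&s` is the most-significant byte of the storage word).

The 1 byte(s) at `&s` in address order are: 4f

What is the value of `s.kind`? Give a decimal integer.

7

[0]=0x4f (big-endian) → word 0x4f
type:4 @ bit 4 → (0x4f>>4)&0xf = 0x4
kind:3 @ bit 1 → (0x4f>>1)&0x7 = 0x7  ←
flags:1 @ bit 0 → (0x4f>>0)&0x1 = 0x1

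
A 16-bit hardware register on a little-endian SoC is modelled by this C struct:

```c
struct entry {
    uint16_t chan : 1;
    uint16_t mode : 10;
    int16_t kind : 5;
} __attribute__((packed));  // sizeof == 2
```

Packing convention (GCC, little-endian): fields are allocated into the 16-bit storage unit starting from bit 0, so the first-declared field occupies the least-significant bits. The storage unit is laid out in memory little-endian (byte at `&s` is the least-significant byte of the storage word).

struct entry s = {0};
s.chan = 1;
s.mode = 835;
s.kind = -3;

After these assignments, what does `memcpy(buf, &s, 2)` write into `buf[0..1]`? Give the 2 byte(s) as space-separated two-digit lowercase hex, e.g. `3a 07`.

87 ee

[0+:1] chan=1 & 0x1 = 0x1; word=0x0001
[1+:10] mode=835 & 0x3ff = 0x343; word=0x0687
[11+:5] kind=-3 & 0x1f = 0x1d; word=0xee87
word = 0xee87 → little-endian bytes:
  [0]=0x87  [1]=0xee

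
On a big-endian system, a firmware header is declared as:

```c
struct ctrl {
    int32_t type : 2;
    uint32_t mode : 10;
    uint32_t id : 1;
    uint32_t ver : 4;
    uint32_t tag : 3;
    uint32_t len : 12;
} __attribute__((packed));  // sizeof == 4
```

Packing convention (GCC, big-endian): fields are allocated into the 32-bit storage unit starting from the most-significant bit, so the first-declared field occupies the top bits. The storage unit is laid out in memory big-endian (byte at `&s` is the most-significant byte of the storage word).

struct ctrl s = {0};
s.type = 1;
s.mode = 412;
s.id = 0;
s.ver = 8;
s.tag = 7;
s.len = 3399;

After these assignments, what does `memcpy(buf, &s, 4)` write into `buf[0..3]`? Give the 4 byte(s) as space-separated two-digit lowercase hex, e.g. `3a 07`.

59 c4 7d 47

type:2 = 1 → 0x1 << 30 → word 0x40000000
mode:10 = 412 → 0x19c << 20 → word 0x59c00000
id:1 = 0 → 0x0 << 19 → word 0x59c00000
ver:4 = 8 → 0x8 << 15 → word 0x59c40000
tag:3 = 7 → 0x7 << 12 → word 0x59c47000
len:12 = 3399 → 0xd47 << 0 → word 0x59c47d47
word = 0x59c47d47 → big-endian bytes:
  [0]=0x59  [1]=0xc4  [2]=0x7d  [3]=0x47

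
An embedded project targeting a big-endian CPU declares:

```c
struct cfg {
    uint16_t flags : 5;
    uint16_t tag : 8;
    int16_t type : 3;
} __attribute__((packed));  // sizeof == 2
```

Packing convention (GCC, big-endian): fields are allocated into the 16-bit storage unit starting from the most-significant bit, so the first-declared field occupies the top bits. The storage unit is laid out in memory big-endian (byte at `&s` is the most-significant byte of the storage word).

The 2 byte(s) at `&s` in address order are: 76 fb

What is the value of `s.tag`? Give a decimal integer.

[0]=0x76 [1]=0xfb (big-endian) → word 0x76fb
flags [11+:5] = (word>>11) & 0x1f = 14
tag [3+:8] = (word>>3) & 0xff = 223  ←
type [0+:3] = (word>>0) & 0x7 = 3

223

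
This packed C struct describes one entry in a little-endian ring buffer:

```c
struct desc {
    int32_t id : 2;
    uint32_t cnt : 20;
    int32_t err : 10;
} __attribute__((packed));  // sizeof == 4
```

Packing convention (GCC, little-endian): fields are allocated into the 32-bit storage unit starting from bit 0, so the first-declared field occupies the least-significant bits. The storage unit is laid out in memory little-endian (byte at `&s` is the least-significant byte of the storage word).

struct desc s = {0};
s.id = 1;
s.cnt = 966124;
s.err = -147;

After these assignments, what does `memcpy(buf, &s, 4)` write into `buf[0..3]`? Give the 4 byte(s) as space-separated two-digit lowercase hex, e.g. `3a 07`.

b1 f7 7a db

id (2b) val=1 bits=0x1 at bit 0: 0x00000001
cnt (20b) val=966124 bits=0xebdec at bit 2: 0x003af7b1
err (10b) val=-147 bits=0x36d at bit 22: 0xdb7af7b1
word = 0xdb7af7b1 → little-endian bytes:
  [0]=0xb1  [1]=0xf7  [2]=0x7a  [3]=0xdb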